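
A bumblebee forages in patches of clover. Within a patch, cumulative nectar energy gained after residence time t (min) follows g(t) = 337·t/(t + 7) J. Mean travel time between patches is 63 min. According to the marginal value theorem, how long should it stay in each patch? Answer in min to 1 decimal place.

21.0 min

By the marginal value theorem, leave when the instantaneous gain rate g'(t) equals the habitat-wide average g(t)/(T + t).
g'(t) = 337·7/(t + 7)². Setting 337·7/(t+7)² = 337t/[(t+7)(63+t)] gives 7(63+t) = t(t+7), so t² = 7×63 = 441.
t* = √441 = 21 min.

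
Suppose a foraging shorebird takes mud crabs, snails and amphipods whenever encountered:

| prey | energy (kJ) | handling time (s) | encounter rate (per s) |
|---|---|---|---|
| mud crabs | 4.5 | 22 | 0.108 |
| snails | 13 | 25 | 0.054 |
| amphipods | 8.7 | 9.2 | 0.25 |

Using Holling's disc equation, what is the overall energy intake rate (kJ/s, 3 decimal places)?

0.479 kJ/s

Energy encountered per unit search time: 0.108×4.5 + 0.054×13 + 0.25×8.7 = 3.363 kJ/s.
Handling time per unit search time: 0.108×22 + 0.054×25 + 0.25×9.2 = 6.026.
Rate = 3.363/(1 + 6.026) = 0.4787 kJ/s.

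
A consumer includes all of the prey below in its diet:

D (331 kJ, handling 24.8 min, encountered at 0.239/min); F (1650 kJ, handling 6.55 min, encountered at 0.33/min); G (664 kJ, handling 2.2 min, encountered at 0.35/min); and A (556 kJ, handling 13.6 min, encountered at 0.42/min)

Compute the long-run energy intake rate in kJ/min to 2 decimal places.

69.97 kJ/min

R = Σλ_iE_i / (1 + Σλ_ih_i)
Numerator: 0.239×331 + 0.33×1650 + 0.35×664 + 0.42×556 = 1090
Denominator: 1 + 0.239×24.8 + 0.33×6.55 + 0.35×2.2 + 0.42×13.6 = 15.57
R = 1090/15.57 = 69.97 kJ/min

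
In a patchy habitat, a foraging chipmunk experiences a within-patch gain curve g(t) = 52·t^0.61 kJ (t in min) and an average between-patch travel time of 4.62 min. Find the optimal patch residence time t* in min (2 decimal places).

By the marginal value theorem, leave when the instantaneous gain rate g'(t) equals the habitat-wide average g(t)/(T + t).
g'(t) = 0.61·52·t^-0.39. Setting 0.61·52·t^-0.39 = 52·t^0.61/(4.62+t) gives 0.61(4.62+t) = t, so 0.39·t = 0.61×4.62.
t* = 0.61×4.62/0.39 = 7.226 min.

7.23 min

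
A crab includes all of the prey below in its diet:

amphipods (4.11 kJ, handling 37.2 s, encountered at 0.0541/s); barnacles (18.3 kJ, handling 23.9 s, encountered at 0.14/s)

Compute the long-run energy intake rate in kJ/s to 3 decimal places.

0.438 kJ/s

Energy encountered per unit search time: 0.0541×4.11 + 0.14×18.3 = 2.784 kJ/s.
Handling time per unit search time: 0.0541×37.2 + 0.14×23.9 = 5.359.
Rate = 2.784/(1 + 5.359) = 0.4379 kJ/s.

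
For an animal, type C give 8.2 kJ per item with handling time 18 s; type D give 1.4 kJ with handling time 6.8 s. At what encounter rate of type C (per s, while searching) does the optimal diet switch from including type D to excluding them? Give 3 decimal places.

0.046 per s

Drop type D once their profitability E₂/h₂ falls below the rate achievable on type C alone: E₂/h₂ = λE₁/(1 + λh₁).
Solve for λ: λE₁h₂ = E₂(1 + λh₁) → λ(E₁h₂ − E₂h₁) = E₂ → λ = E₂/(E₁h₂ − E₂h₁).
λ = 1.4/(8.2×6.8 − 1.4×18) = 1.4/30.56 = 0.04581 per s.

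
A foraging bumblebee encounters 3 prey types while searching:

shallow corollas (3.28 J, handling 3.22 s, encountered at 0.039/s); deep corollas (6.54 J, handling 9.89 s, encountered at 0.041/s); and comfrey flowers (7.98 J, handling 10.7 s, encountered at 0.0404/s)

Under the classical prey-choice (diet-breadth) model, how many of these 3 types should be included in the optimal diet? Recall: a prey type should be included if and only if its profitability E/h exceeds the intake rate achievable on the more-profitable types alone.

Profitabilities (E/h, J/s): shallow corollas 1.02, comfrey flowers 0.746, deep corollas 0.661. Add prey in this order while the next type's profitability exceeds the intake rate on those already taken.
Rate on top 1: 0.1136. comfrey flowers: 0.746 > 0.1136 → include.
Rate on top 2: 0.2891. deep corollas: 0.661 > 0.2891 → include.
Optimal diet: shallow corollas, comfrey flowers, deep corollas — 3 of 3 types.

3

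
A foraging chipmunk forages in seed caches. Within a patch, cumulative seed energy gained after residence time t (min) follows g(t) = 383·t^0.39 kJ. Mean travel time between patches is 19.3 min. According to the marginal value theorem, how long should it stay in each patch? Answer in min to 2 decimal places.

12.34 min

Optimal t* satisfies g'(t*) = g(t*)/(T + t*).
g'(t) = 0.39·383·t^-0.61. Setting 0.39·383·t^-0.61 = 383·t^0.39/(19.3+t) gives 0.39(19.3+t) = t, so 0.61·t = 0.39×19.3.
t* = 0.39×19.3/0.61 = 12.34 min.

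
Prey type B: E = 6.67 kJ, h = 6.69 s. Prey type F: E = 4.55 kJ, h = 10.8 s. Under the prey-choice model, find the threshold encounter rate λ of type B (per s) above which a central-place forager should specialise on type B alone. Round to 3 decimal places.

The zero-one rule: include type F iff E₂/h₂ > λE₁/(1+λh₁). Equality gives the switch point.
λE₁h₂ = E₂ + λE₂h₁ ⇒ λ = E₂/(E₁h₂ − E₂h₁) = 4.55/(72.04 − 30.44) = 0.1094 per s.

0.109 per s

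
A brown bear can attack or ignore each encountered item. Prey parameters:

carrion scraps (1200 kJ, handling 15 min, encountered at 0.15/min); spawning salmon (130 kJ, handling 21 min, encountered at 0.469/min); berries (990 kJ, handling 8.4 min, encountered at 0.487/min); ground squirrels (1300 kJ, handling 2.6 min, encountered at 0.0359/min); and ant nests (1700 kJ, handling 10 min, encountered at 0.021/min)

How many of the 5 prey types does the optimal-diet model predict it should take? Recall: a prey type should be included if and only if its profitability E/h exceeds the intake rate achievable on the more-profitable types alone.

Profitabilities (E/h, kJ/min): ground squirrels 500, ant nests 170, berries 118, carrion scraps 80, spawning salmon 6.19. Add prey in this order while the next type's profitability exceeds the intake rate on those already taken.
Rate on top 1: 42.69. ant nests: 170 > 42.69 → include.
Rate on top 2: 63.2. berries: 118 > 63.2 → include.
Rate on top 3: 104.7. carrion scraps: 80 < 104.7 → exclude; stop.
Optimal diet: ground squirrels, ant nests, berries — 3 of 5 types.

3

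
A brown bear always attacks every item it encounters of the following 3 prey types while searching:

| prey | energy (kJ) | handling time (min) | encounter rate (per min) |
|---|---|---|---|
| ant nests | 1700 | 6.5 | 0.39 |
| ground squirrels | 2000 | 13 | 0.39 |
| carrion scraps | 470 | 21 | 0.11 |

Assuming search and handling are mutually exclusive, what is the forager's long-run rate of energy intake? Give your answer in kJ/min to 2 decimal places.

R = Σλ_iE_i / (1 + Σλ_ih_i)
Numerator: 0.39×1700 + 0.39×2000 + 0.11×470 = 1495
Denominator: 1 + 0.39×6.5 + 0.39×13 + 0.11×21 = 10.92
R = 1495/10.92 = 136.9 kJ/min

136.94 kJ/min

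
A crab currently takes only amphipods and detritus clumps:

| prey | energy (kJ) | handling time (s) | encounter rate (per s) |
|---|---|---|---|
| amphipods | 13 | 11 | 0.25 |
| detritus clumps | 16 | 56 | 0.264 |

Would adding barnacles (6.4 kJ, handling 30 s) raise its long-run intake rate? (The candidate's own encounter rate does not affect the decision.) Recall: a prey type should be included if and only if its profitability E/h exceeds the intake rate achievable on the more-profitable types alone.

On amphipods and detritus clumps alone, R = ΣλE/(1+Σλh) = 7.474/18.53 = 0.4033 kJ/s.
Profitability of barnacles: 6.4/30 = 0.2133 kJ/s.
0.2133 < 0.4033, so adding barnacles would lower the average — exclude it.

No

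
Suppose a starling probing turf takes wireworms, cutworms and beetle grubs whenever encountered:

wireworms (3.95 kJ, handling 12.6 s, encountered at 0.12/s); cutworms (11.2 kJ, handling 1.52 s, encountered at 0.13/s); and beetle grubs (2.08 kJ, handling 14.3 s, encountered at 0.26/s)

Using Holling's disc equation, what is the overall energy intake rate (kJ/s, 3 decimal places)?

R = (0.12×3.95 + 0.13×11.2 + 0.26×2.08) / (1 + 0.12×12.6 + 0.13×1.52 + 0.26×14.3) = 2.471/6.428 = 0.3844 kJ/s.

0.384 kJ/s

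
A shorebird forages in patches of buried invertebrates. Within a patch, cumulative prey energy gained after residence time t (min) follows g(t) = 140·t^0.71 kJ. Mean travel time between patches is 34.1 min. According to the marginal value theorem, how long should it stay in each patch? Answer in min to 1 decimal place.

83.5 min

Optimal t* satisfies g'(t*) = g(t*)/(T + t*).
g'(t) = 0.71·140·t^-0.29. Setting 0.71·140·t^-0.29 = 140·t^0.71/(34.1+t) gives 0.71(34.1+t) = t, so 0.29·t = 0.71×34.1.
t* = 0.71×34.1/0.29 = 83.49 min.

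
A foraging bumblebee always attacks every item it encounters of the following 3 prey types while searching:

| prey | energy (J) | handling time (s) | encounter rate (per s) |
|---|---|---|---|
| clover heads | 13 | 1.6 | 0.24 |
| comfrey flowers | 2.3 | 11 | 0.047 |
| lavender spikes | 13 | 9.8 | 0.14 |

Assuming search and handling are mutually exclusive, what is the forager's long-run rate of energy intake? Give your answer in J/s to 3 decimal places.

R = Σλ_iE_i / (1 + Σλ_ih_i)
Numerator: 0.24×13 + 0.047×2.3 + 0.14×13 = 5.048
Denominator: 1 + 0.24×1.6 + 0.047×11 + 0.14×9.8 = 3.273
R = 5.048/3.273 = 1.542 J/s

1.542 J/s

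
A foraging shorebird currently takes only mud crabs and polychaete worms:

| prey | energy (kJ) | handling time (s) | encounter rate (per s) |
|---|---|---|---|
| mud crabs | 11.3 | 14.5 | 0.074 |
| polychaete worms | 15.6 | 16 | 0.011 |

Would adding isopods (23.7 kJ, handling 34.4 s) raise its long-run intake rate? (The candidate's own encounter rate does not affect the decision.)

Current rate: (0.074×11.3 + 0.011×15.6)/(1 + 0.074×14.5 + 0.011×16) = 0.4481 kJ/s.
Profitability of isopods: 23.7/34.4 = 0.689 kJ/s.
0.689 > 0.4481, so adding isopods raises the average — include it.

Yes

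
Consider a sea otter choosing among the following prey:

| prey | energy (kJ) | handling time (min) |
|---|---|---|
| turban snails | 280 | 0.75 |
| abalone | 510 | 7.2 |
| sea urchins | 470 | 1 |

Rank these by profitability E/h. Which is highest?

Profitability E/h (kJ/min): turban snails = 280/0.75 = 373, abalone = 510/7.2 = 70.8, sea urchins = 470/1 = 470.
Ranked: sea urchins > turban snails > abalone.

sea urchins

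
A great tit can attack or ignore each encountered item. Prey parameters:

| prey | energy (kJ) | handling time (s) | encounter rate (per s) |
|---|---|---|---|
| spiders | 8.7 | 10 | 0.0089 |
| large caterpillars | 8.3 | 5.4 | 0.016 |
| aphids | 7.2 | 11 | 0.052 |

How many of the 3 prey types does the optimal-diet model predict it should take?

Profitabilities (E/h, kJ/s): large caterpillars 1.54, spiders 0.87, aphids 0.655. Add prey in this order while the next type's profitability exceeds the intake rate on those already taken.
Rate on top 1: 0.1222. spiders: 0.87 > 0.1222 → include.
Rate on top 2: 0.1789. aphids: 0.655 > 0.1789 → include.
Optimal diet: large caterpillars, spiders, aphids — 3 of 3 types.

3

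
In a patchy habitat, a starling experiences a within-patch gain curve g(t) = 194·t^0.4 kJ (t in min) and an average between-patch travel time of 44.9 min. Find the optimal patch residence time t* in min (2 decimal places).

By the marginal value theorem, leave when the instantaneous gain rate g'(t) equals the habitat-wide average g(t)/(T + t).
g'(t) = 0.4·194·t^-0.6. Setting 0.4·194·t^-0.6 = 194·t^0.4/(44.9+t) gives 0.4(44.9+t) = t, so 0.60·t = 0.4×44.9.
t* = 0.4×44.9/0.60 = 29.93 min.

29.93 min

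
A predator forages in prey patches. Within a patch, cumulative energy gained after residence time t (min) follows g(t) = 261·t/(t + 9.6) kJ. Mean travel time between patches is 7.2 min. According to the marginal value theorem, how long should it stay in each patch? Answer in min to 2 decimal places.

By the marginal value theorem, leave when the instantaneous gain rate g'(t) equals the habitat-wide average g(t)/(T + t).
g'(t) = 261·9.6/(t + 9.6)². Setting 261·9.6/(t+9.6)² = 261t/[(t+9.6)(7.2+t)] gives 9.6(7.2+t) = t(t+9.6), so t² = 9.6×7.2 = 69.12.
t* = √69.12 = 8.314 min.

8.31 min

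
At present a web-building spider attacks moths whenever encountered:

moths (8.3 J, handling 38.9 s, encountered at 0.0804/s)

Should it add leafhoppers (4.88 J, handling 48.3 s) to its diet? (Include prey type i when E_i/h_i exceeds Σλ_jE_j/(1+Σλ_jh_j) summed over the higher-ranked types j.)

Intake rate on the current diet: R = (0.0804×8.3) / (1 + 0.0804×38.9) = 0.6673/4.128 = 0.1617 J/s.
leafhoppers: E/h = 4.88/48.3 = 0.101 J/s.
Since 0.101 < R, time spent handling leafhoppers is better spent searching.

No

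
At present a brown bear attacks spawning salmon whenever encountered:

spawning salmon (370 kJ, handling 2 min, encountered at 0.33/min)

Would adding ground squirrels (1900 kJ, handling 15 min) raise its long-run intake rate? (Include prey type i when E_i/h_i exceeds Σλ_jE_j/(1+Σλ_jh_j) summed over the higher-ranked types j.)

Current rate: (0.33×370)/(1 + 0.33×2) = 73.55 kJ/min.
ground squirrels: E/h = 1900/15 = 126.7 kJ/min.
Since 126.7 > R, including ground squirrels increases the long-run rate.

Yes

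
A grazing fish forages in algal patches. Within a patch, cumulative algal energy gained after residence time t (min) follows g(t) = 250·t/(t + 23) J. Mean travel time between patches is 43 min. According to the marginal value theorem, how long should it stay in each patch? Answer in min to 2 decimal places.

By the marginal value theorem, leave when the instantaneous gain rate g'(t) equals the habitat-wide average g(t)/(T + t).
g'(t) = 250·23/(t + 23)². Setting 250·23/(t+23)² = 250t/[(t+23)(43+t)] gives 23(43+t) = t(t+23), so t² = 23×43 = 989.
t* = √989 = 31.45 min.

31.45 min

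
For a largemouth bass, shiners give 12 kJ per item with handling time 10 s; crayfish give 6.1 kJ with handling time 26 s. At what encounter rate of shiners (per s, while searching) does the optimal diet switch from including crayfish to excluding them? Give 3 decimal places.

0.024 per s

At the threshold, the rate on shiners alone equals the profitability of crayfish: λ·12/(1 + λ·10) = 6.1/26 = 0.2346.
Rearranging, λ(12 − 0.2346×10) = 0.2346, so λ = 0.2346/9.654 = 0.0243 per s.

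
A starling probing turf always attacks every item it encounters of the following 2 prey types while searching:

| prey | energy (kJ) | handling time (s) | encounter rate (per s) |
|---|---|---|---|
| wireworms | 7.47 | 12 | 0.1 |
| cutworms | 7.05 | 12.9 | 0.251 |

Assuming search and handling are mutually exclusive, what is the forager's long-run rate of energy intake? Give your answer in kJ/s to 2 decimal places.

0.46 kJ/s

R = Σλ_iE_i / (1 + Σλ_ih_i)
Numerator: 0.1×7.47 + 0.251×7.05 = 2.517
Denominator: 1 + 0.1×12 + 0.251×12.9 = 5.438
R = 2.517/5.438 = 0.4628 kJ/s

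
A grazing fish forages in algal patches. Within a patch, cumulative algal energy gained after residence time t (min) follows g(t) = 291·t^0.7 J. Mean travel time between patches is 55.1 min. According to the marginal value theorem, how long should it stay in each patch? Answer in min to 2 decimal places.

128.57 min

Optimal t* satisfies g'(t*) = g(t*)/(T + t*).
g'(t) = 0.7·291·t^-0.3. Setting 0.7·291·t^-0.3 = 291·t^0.7/(55.1+t) gives 0.7(55.1+t) = t, so 0.30·t = 0.7×55.1.
t* = 0.7×55.1/0.30 = 128.6 min.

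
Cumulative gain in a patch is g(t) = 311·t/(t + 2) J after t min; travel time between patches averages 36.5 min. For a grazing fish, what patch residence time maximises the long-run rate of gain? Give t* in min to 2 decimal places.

Maximise g(t)/(T+t): set derivative to zero → g'(t)(T+t) = g(t).
g'(t) = 311·2/(t + 2)². Setting 311·2/(t+2)² = 311t/[(t+2)(36.5+t)] gives 2(36.5+t) = t(t+2), so t² = 2×36.5 = 73.
t* = √73 = 8.544 min.

8.54 min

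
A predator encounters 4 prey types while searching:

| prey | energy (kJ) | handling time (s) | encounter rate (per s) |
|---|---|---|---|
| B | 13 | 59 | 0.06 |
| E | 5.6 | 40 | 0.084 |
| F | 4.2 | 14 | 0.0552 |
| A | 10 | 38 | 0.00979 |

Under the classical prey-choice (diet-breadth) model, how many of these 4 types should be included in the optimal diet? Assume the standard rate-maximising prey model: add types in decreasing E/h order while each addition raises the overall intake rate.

3

Profitabilities (E/h, kJ/s): F 0.3, A 0.263, B 0.22, E 0.14. Add prey in this order while the next type's profitability exceeds the intake rate on those already taken.
Rate on top 1: 0.1308. A: 0.263 > 0.1308 → include.
Rate on top 2: 0.1537. B: 0.22 > 0.1537 → include.
Rate on top 3: 0.1952. E: 0.14 < 0.1952 → exclude; stop.
Optimal diet: F, A, B — 3 of 4 types.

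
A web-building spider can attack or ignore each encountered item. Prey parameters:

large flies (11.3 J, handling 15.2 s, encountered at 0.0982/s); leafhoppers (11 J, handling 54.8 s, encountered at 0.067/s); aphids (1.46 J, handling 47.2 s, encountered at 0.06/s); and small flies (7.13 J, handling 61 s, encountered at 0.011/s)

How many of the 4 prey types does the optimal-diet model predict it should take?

Profitabilities (E/h, J/s): large flies 0.743, leafhoppers 0.201, small flies 0.117, aphids 0.0309. Add prey in this order while the next type's profitability exceeds the intake rate on those already taken.
Rate on top 1: 0.4452. leafhoppers: 0.201 < 0.4452 → exclude; stop.
Optimal diet: large flies — 1 of 4 types.

1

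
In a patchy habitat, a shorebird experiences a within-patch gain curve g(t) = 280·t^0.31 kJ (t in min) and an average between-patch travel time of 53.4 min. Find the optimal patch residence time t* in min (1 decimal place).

24.0 min

Maximise g(t)/(T+t): set derivative to zero → g'(t)(T+t) = g(t).
g'(t) = 0.31·280·t^-0.69. Setting 0.31·280·t^-0.69 = 280·t^0.31/(53.4+t) gives 0.31(53.4+t) = t, so 0.69·t = 0.31×53.4.
t* = 0.31×53.4/0.69 = 23.99 min.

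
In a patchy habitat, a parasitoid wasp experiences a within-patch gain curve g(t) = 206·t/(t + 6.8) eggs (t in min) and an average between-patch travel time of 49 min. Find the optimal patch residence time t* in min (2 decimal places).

18.25 min

Optimal t* satisfies g'(t*) = g(t*)/(T + t*).
g'(t) = 206·6.8/(t + 6.8)². Setting 206·6.8/(t+6.8)² = 206t/[(t+6.8)(49+t)] gives 6.8(49+t) = t(t+6.8), so t² = 6.8×49 = 333.2.
t* = √333.2 = 18.25 min.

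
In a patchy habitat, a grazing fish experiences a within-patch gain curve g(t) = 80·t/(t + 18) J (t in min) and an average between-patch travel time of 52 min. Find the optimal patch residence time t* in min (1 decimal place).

Maximise g(t)/(T+t): set derivative to zero → g'(t)(T+t) = g(t).
g'(t) = 80·18/(t + 18)². Setting 80·18/(t+18)² = 80t/[(t+18)(52+t)] gives 18(52+t) = t(t+18), so t² = 18×52 = 936.
t* = √936 = 30.59 min.

30.6 min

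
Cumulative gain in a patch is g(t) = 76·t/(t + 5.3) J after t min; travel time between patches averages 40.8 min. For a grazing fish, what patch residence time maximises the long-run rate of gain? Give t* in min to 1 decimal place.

Maximise g(t)/(T+t): set derivative to zero → g'(t)(T+t) = g(t).
g'(t) = 76·5.3/(t + 5.3)². Setting 76·5.3/(t+5.3)² = 76t/[(t+5.3)(40.8+t)] gives 5.3(40.8+t) = t(t+5.3), so t² = 5.3×40.8 = 216.2.
t* = √216.2 = 14.71 min.

14.7 min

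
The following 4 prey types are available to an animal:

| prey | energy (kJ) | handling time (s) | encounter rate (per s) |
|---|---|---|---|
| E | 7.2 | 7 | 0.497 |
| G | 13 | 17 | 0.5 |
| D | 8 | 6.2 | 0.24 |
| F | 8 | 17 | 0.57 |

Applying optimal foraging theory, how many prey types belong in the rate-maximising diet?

Profitabilities (E/h, kJ/s): D 1.29, E 1.03, G 0.765, F 0.471. Add prey in this order while the next type's profitability exceeds the intake rate on those already taken.
Rate on top 1: 0.7717. E: 1.03 > 0.7717 → include.
Rate on top 2: 0.9215. G: 0.765 < 0.9215 → exclude; stop.
Optimal diet: D, E — 2 of 4 types.

2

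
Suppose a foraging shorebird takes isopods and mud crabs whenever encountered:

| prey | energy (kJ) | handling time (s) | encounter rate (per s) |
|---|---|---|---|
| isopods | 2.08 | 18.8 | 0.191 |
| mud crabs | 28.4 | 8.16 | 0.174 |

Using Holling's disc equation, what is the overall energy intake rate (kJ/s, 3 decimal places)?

0.888 kJ/s

R = Σλ_iE_i / (1 + Σλ_ih_i)
Numerator: 0.191×2.08 + 0.174×28.4 = 5.339
Denominator: 1 + 0.191×18.8 + 0.174×8.16 = 6.011
R = 5.339/6.011 = 0.8882 kJ/s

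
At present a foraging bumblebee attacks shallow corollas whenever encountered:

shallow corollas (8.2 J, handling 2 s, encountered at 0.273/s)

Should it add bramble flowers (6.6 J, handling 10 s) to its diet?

No

On shallow corollas alone, R = ΣλE/(1+Σλh) = 2.239/1.546 = 1.448 J/s.
bramble flowers: E/h = 6.6/10 = 0.66 J/s.
0.66 < 1.448, so adding bramble flowers would lower the average — exclude it.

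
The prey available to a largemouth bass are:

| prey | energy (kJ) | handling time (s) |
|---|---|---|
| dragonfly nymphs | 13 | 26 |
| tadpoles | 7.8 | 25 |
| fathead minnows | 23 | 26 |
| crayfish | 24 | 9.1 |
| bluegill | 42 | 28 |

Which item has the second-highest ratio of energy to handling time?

Profitability E/h (kJ/s): dragonfly nymphs = 13/26 = 0.5, tadpoles = 7.8/25 = 0.312, fathead minnows = 23/26 = 0.885, crayfish = 24/9.1 = 2.64, bluegill = 42/28 = 1.5.
Ranked: crayfish > bluegill > fathead minnows > dragonfly nymphs > tadpoles.

bluegill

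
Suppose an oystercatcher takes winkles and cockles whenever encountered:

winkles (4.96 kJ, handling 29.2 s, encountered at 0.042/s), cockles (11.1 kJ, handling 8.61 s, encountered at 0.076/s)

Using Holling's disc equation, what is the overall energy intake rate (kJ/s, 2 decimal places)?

R = Σλ_iE_i / (1 + Σλ_ih_i)
Numerator: 0.042×4.96 + 0.076×11.1 = 1.052
Denominator: 1 + 0.042×29.2 + 0.076×8.61 = 2.881
R = 1.052/2.881 = 0.3652 kJ/s

0.37 kJ/s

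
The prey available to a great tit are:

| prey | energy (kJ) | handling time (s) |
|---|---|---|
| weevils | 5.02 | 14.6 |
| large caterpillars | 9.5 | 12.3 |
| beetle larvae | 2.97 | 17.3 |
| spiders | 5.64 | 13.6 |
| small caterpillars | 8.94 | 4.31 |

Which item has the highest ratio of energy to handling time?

small caterpillars

In descending order of E/h:
small caterpillars: 8.94/4.31 = 2.07 kJ/s
large caterpillars: 9.5/12.3 = 0.772 kJ/s
spiders: 5.64/13.6 = 0.415 kJ/s
weevils: 5.02/14.6 = 0.344 kJ/s
beetle larvae: 2.97/17.3 = 0.172 kJ/s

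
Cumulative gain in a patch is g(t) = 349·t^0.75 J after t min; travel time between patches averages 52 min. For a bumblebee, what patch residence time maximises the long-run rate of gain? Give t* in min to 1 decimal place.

156.0 min

Optimal t* satisfies g'(t*) = g(t*)/(T + t*).
g'(t) = 0.75·349·t^-0.25. Setting 0.75·349·t^-0.25 = 349·t^0.75/(52+t) gives 0.75(52+t) = t, so 0.25·t = 0.75×52.
t* = 0.75×52/0.25 = 156 min.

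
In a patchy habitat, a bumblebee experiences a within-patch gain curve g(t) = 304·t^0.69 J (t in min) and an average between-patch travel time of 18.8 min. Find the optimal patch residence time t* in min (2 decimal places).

By the marginal value theorem, leave when the instantaneous gain rate g'(t) equals the habitat-wide average g(t)/(T + t).
g'(t) = 0.69·304·t^-0.31. Setting 0.69·304·t^-0.31 = 304·t^0.69/(18.8+t) gives 0.69(18.8+t) = t, so 0.31·t = 0.69×18.8.
t* = 0.69×18.8/0.31 = 41.85 min.

41.85 min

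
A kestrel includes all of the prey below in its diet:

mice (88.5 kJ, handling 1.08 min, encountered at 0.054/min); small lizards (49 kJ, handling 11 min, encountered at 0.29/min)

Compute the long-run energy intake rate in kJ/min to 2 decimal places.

R = Σλ_iE_i / (1 + Σλ_ih_i)
Numerator: 0.054×88.5 + 0.29×49 = 18.99
Denominator: 1 + 0.054×1.08 + 0.29×11 = 4.248
R = 18.99/4.248 = 4.47 kJ/min

4.47 kJ/min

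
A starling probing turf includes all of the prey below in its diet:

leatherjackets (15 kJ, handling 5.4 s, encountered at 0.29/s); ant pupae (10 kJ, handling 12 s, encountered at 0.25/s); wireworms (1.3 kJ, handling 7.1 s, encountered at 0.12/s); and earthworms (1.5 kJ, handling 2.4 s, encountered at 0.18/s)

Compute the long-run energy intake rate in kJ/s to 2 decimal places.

1.06 kJ/s

Energy encountered per unit search time: 0.29×15 + 0.25×10 + 0.12×1.3 + 0.18×1.5 = 7.276 kJ/s.
Handling time per unit search time: 0.29×5.4 + 0.25×12 + 0.12×7.1 + 0.18×2.4 = 5.85.
Rate = 7.276/(1 + 5.85) = 1.062 kJ/s.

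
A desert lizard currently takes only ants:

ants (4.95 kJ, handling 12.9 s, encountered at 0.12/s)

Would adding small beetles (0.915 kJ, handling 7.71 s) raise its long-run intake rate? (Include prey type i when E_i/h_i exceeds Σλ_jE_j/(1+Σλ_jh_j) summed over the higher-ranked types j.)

On ants alone, R = ΣλE/(1+Σλh) = 0.594/2.548 = 0.2331 kJ/s.
small beetles: E/h = 0.915/7.71 = 0.1187 kJ/s.
Since 0.1187 < R, time spent handling small beetles is better spent searching.

No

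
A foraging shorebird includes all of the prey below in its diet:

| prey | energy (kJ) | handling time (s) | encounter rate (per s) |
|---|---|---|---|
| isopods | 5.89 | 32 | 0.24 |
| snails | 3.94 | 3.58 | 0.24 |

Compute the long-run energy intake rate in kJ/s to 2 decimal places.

Energy encountered per unit search time: 0.24×5.89 + 0.24×3.94 = 2.359 kJ/s.
Handling time per unit search time: 0.24×32 + 0.24×3.58 = 8.539.
Rate = 2.359/(1 + 8.539) = 0.2473 kJ/s.

0.25 kJ/s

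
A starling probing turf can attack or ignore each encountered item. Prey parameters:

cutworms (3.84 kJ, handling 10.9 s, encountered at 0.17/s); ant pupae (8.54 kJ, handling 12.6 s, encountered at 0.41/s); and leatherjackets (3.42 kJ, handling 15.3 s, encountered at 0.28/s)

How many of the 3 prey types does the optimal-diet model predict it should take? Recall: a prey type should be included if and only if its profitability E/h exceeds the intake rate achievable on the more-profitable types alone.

1

E/h in descending order: ant pupae 0.678, cutworms 0.352, leatherjackets 0.224 kJ/s. The optimal diet is the largest prefix of this list for which every included type satisfies E_i/h_i > R on the types above it.
Rate on top 1: 0.5679. cutworms: 0.352 < 0.5679 → exclude; stop.
Optimal diet: ant pupae — 1 of 3 types.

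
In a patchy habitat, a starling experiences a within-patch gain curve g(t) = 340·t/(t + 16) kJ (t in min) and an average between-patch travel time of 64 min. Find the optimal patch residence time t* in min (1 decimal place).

Maximise g(t)/(T+t): set derivative to zero → g'(t)(T+t) = g(t).
g'(t) = 340·16/(t + 16)². Setting 340·16/(t+16)² = 340t/[(t+16)(64+t)] gives 16(64+t) = t(t+16), so t² = 16×64 = 1024.
t* = √1024 = 32 min.

32.0 min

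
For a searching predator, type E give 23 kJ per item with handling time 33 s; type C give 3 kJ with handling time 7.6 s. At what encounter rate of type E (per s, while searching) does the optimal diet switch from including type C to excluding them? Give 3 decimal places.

0.040 per s

At the threshold, the rate on type E alone equals the profitability of type C: λ·23/(1 + λ·33) = 3/7.6 = 0.3947.
Rearranging, λ(23 − 0.3947×33) = 0.3947, so λ = 0.3947/9.974 = 0.03958 per s.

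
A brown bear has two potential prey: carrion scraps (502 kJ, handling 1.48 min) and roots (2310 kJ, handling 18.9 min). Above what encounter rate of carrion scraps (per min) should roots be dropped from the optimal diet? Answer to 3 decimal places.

0.381 per min

Drop roots once their profitability E₂/h₂ falls below the rate achievable on carrion scraps alone: E₂/h₂ = λE₁/(1 + λh₁).
Solve for λ: λE₁h₂ = E₂(1 + λh₁) → λ(E₁h₂ − E₂h₁) = E₂ → λ = E₂/(E₁h₂ − E₂h₁).
λ = 2310/(502×18.9 − 2310×1.48) = 2310/6069 = 0.3806 per min.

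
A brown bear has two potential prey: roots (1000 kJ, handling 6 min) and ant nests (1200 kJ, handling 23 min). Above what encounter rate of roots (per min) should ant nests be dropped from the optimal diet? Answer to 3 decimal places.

0.076 per min

At the threshold, the rate on roots alone equals the profitability of ant nests: λ·1000/(1 + λ·6) = 1200/23 = 52.17.
Rearranging, λ(1000 − 52.17×6) = 52.17, so λ = 52.17/687 = 0.07595 per min.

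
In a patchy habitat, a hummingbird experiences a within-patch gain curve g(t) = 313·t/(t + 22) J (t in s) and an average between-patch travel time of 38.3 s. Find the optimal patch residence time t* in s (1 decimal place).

By the marginal value theorem, leave when the instantaneous gain rate g'(t) equals the habitat-wide average g(t)/(T + t).
g'(t) = 313·22/(t + 22)². Setting 313·22/(t+22)² = 313t/[(t+22)(38.3+t)] gives 22(38.3+t) = t(t+22), so t² = 22×38.3 = 842.6.
t* = √842.6 = 29.03 s.

29.0 s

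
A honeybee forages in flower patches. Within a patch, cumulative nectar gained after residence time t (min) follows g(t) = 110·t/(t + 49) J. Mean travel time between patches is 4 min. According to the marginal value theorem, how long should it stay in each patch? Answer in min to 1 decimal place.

14.0 min

By the marginal value theorem, leave when the instantaneous gain rate g'(t) equals the habitat-wide average g(t)/(T + t).
g'(t) = 110·49/(t + 49)². Setting 110·49/(t+49)² = 110t/[(t+49)(4+t)] gives 49(4+t) = t(t+49), so t² = 49×4 = 196.
t* = √196 = 14 min.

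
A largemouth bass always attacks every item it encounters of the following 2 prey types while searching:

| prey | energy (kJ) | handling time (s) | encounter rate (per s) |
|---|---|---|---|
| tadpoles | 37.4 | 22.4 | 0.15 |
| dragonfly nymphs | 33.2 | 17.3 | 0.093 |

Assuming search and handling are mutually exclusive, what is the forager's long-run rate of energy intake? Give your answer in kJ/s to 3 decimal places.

1.457 kJ/s

Energy encountered per unit search time: 0.15×37.4 + 0.093×33.2 = 8.698 kJ/s.
Handling time per unit search time: 0.15×22.4 + 0.093×17.3 = 4.969.
Rate = 8.698/(1 + 4.969) = 1.457 kJ/s.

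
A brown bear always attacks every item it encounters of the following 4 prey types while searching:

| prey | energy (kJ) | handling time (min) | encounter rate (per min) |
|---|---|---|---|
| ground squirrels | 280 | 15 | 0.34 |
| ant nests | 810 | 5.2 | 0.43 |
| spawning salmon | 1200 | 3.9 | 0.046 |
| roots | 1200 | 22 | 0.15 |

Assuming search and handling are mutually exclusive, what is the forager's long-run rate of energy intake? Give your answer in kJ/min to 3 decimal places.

R = (0.34×280 + 0.43×810 + 0.046×1200 + 0.15×1200) / (1 + 0.34×15 + 0.43×5.2 + 0.046×3.9 + 0.15×22) = 678.7/11.82 = 57.44 kJ/min.

57.442 kJ/min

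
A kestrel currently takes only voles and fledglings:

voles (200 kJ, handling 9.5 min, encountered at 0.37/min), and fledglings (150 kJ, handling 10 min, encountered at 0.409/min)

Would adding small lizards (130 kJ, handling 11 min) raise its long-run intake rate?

Current rate: (0.37×200 + 0.409×150)/(1 + 0.37×9.5 + 0.409×10) = 15.73 kJ/min.
Profitability of small lizards: 130/11 = 11.82 kJ/min.
Since 11.82 < R, time spent handling small lizards is better spent searching.

No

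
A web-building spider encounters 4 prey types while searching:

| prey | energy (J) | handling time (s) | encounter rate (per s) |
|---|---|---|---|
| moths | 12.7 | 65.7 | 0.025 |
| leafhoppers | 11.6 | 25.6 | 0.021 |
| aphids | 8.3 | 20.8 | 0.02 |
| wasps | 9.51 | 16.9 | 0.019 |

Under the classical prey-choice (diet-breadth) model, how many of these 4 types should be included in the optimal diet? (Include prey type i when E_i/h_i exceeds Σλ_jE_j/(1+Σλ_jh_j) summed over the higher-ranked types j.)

E/h in descending order: wasps 0.563, leafhoppers 0.453, aphids 0.399, moths 0.193 J/s. The optimal diet is the largest prefix of this list for which every included type satisfies E_i/h_i > R on the types above it.
Rate on top 1: 0.1368. leafhoppers: 0.453 > 0.1368 → include.
Rate on top 2: 0.2283. aphids: 0.399 > 0.2283 → include.
Rate on top 3: 0.2595. moths: 0.193 < 0.2595 → exclude; stop.
Optimal diet: wasps, leafhoppers, aphids — 3 of 4 types.

3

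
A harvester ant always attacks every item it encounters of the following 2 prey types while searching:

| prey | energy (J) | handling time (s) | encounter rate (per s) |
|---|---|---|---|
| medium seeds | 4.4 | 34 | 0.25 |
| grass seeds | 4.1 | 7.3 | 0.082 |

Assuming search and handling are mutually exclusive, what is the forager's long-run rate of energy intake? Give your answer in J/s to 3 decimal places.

0.142 J/s

R = Σλ_iE_i / (1 + Σλ_ih_i)
Numerator: 0.25×4.4 + 0.082×4.1 = 1.436
Denominator: 1 + 0.25×34 + 0.082×7.3 = 10.1
R = 1.436/10.1 = 0.1422 J/s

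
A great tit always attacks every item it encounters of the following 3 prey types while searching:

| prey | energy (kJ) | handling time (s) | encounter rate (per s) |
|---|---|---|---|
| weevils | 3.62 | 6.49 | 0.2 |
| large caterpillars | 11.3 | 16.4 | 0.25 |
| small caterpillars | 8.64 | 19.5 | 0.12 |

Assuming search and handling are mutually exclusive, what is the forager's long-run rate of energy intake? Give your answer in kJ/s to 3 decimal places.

R = Σλ_iE_i / (1 + Σλ_ih_i)
Numerator: 0.2×3.62 + 0.25×11.3 + 0.12×8.64 = 4.586
Denominator: 1 + 0.2×6.49 + 0.25×16.4 + 0.12×19.5 = 8.738
R = 4.586/8.738 = 0.5248 kJ/s

0.525 kJ/s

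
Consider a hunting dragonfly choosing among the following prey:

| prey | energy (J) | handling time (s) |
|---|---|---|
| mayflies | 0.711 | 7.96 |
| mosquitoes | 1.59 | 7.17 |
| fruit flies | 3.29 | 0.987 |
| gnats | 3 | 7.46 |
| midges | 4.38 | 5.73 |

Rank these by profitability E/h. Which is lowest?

Profitability E/h (J/s): mayflies = 0.711/7.96 = 0.0893, mosquitoes = 1.59/7.17 = 0.222, fruit flies = 3.29/0.987 = 3.33, gnats = 3/7.46 = 0.402, midges = 4.38/5.73 = 0.764.
Ranked: fruit flies > midges > gnats > mosquitoes > mayflies.

mayflies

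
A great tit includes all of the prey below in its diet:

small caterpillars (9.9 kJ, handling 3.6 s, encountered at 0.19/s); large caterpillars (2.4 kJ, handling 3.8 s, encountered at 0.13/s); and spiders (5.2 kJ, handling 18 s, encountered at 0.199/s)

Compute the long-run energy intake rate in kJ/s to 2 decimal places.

R = Σλ_iE_i / (1 + Σλ_ih_i)
Numerator: 0.19×9.9 + 0.13×2.4 + 0.199×5.2 = 3.228
Denominator: 1 + 0.19×3.6 + 0.13×3.8 + 0.199×18 = 5.76
R = 3.228/5.76 = 0.5604 kJ/s

0.56 kJ/s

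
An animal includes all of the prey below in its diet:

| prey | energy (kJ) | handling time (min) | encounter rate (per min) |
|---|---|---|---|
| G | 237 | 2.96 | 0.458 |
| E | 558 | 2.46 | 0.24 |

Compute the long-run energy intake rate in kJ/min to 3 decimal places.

Energy encountered per unit search time: 0.458×237 + 0.24×558 = 242.5 kJ/min.
Handling time per unit search time: 0.458×2.96 + 0.24×2.46 = 1.946.
Rate = 242.5/(1 + 1.946) = 82.3 kJ/min.

82.301 kJ/min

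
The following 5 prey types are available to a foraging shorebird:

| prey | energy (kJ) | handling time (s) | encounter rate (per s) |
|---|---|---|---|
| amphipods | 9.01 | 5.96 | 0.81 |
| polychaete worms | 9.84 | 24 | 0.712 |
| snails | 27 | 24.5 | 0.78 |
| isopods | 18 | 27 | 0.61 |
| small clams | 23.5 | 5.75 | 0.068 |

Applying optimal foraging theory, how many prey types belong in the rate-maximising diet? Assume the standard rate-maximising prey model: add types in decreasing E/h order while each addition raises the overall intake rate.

Rank by E/h (kJ/s): small clams 4.09, amphipods 1.51, snails 1.1, isopods 0.667, polychaete worms 0.41. Include each in turn until the next type's E/h falls below the running intake rate.
Rate on top 1: 1.149. amphipods: 1.51 > 1.149 → include.
Rate on top 2: 1.431. snails: 1.1 < 1.431 → exclude; stop.
Optimal diet: small clams, amphipods — 2 of 5 types.

2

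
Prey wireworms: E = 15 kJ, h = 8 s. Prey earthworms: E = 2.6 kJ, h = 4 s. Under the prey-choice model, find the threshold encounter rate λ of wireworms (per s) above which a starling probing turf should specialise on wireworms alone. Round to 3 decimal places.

0.066 per s

Drop earthworms once their profitability E₂/h₂ falls below the rate achievable on wireworms alone: E₂/h₂ = λE₁/(1 + λh₁).
Solve for λ: λE₁h₂ = E₂(1 + λh₁) → λ(E₁h₂ − E₂h₁) = E₂ → λ = E₂/(E₁h₂ − E₂h₁).
λ = 2.6/(15×4 − 2.6×8) = 2.6/39.2 = 0.06633 per s.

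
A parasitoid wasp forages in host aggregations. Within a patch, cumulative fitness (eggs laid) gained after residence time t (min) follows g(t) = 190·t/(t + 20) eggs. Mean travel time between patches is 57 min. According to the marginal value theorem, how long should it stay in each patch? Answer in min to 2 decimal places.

Optimal t* satisfies g'(t*) = g(t*)/(T + t*).
g'(t) = 190·20/(t + 20)². Setting 190·20/(t+20)² = 190t/[(t+20)(57+t)] gives 20(57+t) = t(t+20), so t² = 20×57 = 1140.
t* = √1140 = 33.76 min.

33.76 min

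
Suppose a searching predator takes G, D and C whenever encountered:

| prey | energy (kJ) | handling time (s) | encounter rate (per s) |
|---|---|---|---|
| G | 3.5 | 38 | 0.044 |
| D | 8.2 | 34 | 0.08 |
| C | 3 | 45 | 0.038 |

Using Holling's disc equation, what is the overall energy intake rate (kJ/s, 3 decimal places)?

0.130 kJ/s

Energy encountered per unit search time: 0.044×3.5 + 0.08×8.2 + 0.038×3 = 0.924 kJ/s.
Handling time per unit search time: 0.044×38 + 0.08×34 + 0.038×45 = 6.102.
Rate = 0.924/(1 + 6.102) = 0.1301 kJ/s.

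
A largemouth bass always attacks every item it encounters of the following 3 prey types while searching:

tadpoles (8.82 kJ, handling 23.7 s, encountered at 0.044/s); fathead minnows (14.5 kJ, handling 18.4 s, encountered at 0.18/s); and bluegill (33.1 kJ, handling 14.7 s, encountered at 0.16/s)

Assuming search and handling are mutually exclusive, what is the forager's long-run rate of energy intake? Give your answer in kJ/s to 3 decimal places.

R = (0.044×8.82 + 0.18×14.5 + 0.16×33.1) / (1 + 0.044×23.7 + 0.18×18.4 + 0.16×14.7) = 8.294/7.707 = 1.076 kJ/s.

1.076 kJ/s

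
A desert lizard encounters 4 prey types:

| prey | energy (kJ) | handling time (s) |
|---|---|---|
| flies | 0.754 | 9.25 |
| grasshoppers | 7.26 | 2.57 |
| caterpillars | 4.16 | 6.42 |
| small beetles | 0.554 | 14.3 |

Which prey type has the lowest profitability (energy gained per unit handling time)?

small beetles

In descending order of E/h:
grasshoppers: 7.26/2.57 = 2.82 kJ/s
caterpillars: 4.16/6.42 = 0.648 kJ/s
flies: 0.754/9.25 = 0.0815 kJ/s
small beetles: 0.554/14.3 = 0.0387 kJ/s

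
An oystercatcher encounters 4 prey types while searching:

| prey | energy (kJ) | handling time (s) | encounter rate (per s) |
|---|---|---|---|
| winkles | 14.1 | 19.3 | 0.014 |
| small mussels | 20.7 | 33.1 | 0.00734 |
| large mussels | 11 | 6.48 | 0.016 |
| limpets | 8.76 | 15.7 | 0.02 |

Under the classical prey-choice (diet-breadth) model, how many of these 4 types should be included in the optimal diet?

4

E/h in descending order: large mussels 1.7, winkles 0.731, small mussels 0.625, limpets 0.558 kJ/s. The optimal diet is the largest prefix of this list for which every included type satisfies E_i/h_i > R on the types above it.
Rate on top 1: 0.1595. winkles: 0.731 > 0.1595 → include.
Rate on top 2: 0.2718. small mussels: 0.625 > 0.2718 → include.
Rate on top 3: 0.3249. limpets: 0.558 > 0.3249 → include.
Optimal diet: large mussels, winkles, small mussels, limpets — 4 of 4 types.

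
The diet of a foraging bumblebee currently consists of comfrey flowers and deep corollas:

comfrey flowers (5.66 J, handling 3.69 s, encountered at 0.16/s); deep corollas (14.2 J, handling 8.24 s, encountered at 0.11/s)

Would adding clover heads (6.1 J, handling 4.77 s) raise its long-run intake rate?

Yes

Current rate: (0.16×5.66 + 0.11×14.2)/(1 + 0.16×3.69 + 0.11×8.24) = 0.9883 J/s.
Profitability of clover heads: 6.1/4.77 = 1.279 J/s.
Since 1.279 > R, including clover heads increases the long-run rate.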